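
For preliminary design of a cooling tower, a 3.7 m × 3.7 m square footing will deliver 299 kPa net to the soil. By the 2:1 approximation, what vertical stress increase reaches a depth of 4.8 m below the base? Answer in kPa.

By the 2:1 method the load spreads at 1 horizontal : 2 vertical, so at depth z the loaded area has grown by z in each plan dimension:
Δσ = qBL/((B+z)(L+z)) = 299×3.7×3.7/((3.7+4.8)(3.7+4.8)) = 56.655 kPa

Δσ_z ≈ 56.7 kPa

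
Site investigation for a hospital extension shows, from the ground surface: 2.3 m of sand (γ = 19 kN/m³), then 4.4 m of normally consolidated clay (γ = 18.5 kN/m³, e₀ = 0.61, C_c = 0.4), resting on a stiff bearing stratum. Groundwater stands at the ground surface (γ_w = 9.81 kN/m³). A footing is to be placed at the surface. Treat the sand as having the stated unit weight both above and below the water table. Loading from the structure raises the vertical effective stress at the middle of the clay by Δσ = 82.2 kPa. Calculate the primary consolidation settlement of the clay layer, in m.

Mid-depth of clay below the ground surface: z = 2.3 + 4.4/2 = 4.5 m.
Total vertical stress at mid-clay: σ_v = 19×2.3 + 18.5×2.2 = 84.4 kPa.
Pore pressure: u = 9.81×(4.5 − 0) = 44.145 kPa.
Initial effective stress: σ'_0 = σ_v − u = 84.4 − 44.145 = 40.255 kPa.
Final effective stress: σ'_f = σ'_0 + Δσ = 40.255 + 82.2 = 122.46 kPa.
Normally consolidated clay, so the full stress increment lies on the virgin compression line:
S_c = C_c·H/(1+e₀)·log₁₀(σ'_f/σ'_0) = 0.4×4.4/(1+0.61)×log₁₀(122.46/40.255)
    = 1.0932 × 0.48317 = 0.5282 m

S_c ≈ 0.528 m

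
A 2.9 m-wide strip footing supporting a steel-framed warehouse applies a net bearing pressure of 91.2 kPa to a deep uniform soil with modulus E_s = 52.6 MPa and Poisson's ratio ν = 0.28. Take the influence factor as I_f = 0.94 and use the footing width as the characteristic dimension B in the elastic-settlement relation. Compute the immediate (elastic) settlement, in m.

Immediate (elastic) settlement: S_e = q·B·(1−ν²)/E_s · I_f.
E_s = 52.6 MPa = 52600 kPa.
S_e = 91.2 × 2.9 × (1 − 0.28²) / 52600 × 0.94
    = 91.2 × 2.9 × 0.9216 / 52600 × 0.94
    = 0.004356 m

S_e ≈ 0.00436 m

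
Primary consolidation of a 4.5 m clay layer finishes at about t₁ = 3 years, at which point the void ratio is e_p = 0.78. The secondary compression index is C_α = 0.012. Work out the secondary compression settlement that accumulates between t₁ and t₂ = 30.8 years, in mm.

Secondary compression: S_s = C_α·H/(1+e_p)·log₁₀(t₂/t₁)
S_s = 0.012×4.5/(1+0.78)×log₁₀(30.8/3)
    = 0.03034 × 1.011 = 0.03068 m

S_s ≈ 30.7 mm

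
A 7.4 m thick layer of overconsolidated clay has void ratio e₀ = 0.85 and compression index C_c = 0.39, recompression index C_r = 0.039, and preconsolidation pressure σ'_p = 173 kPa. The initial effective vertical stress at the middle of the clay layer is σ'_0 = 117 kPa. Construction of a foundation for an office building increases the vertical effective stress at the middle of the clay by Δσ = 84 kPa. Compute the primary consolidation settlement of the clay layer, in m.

S_c ≈ 0.128 m

Final effective stress: σ'_f = 117 + 84 = 201 kPa.
σ'_f = 201 > σ'_p = 173 kPa, so the stress path crosses the preconsolidation pressure — recompression up to σ'_p, then virgin compression beyond:
S_c = H/(1+e₀)·[C_r·log₁₀(σ'_p/σ'_0) + C_c·log₁₀(σ'_f/σ'_p)]
    = 7.4/1.85 × [0.039×log₁₀(173/117) + 0.39×log₁₀(201/173)]
    = 4 × [0.0066245 + 0.025408] = 0.1281 m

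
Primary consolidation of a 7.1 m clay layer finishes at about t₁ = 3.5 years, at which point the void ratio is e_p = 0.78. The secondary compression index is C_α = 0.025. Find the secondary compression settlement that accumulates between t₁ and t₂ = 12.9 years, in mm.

S_s ≈ 56.5 mm

Secondary compression: S_s = C_α·H/(1+e_p)·log₁₀(t₂/t₁)
S_s = 0.025×7.1/(1+0.78)×log₁₀(12.9/3.5)
    = 0.09972 × 0.5665 = 0.05649 m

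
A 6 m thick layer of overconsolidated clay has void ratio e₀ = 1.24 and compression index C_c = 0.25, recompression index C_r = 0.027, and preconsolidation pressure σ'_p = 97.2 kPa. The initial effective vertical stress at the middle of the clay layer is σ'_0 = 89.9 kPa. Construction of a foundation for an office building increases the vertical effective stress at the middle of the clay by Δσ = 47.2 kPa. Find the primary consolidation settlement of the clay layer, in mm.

Final effective stress: σ'_f = 89.9 + 47.2 = 137.1 kPa.
σ'_f = 137.1 > σ'_p = 97.2 kPa, so the stress path crosses the preconsolidation pressure — recompression up to σ'_p, then virgin compression beyond:
S_c = H/(1+e₀)·[C_r·log₁₀(σ'_p/σ'_0) + C_c·log₁₀(σ'_f/σ'_p)]
    = 6/2.24 × [0.027×log₁₀(97.2/89.9) + 0.25×log₁₀(137.1/97.2)]
    = 2.6786 × [0.00091548 + 0.037343] = 0.1025 m

S_c ≈ 102 mm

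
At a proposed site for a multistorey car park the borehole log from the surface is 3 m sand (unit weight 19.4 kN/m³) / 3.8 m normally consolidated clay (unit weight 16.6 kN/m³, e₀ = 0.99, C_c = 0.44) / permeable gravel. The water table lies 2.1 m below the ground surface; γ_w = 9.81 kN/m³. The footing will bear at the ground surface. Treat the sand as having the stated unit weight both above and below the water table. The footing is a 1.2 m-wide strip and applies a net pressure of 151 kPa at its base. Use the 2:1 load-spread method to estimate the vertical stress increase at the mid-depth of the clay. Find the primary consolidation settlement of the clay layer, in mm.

Mid-depth of clay below the ground surface: z = 3 + 3.8/2 = 4.9 m.
Total vertical stress at mid-clay: σ_v = 19.4×3 + 16.6×1.9 = 89.74 kPa.
Pore pressure: u = 9.81×(4.9 − 2.1) = 27.468 kPa.
Initial effective stress: σ'_0 = σ_v − u = 89.74 − 27.468 = 62.272 kPa.
Stress increase at mid-clay by the 2:1 spreading method:
Δσ = qB/(B+z) = 151×1.2/(1.2+4.9) = 29.705 kPa
Final effective stress: σ'_f = σ'_0 + Δσ = 62.272 + 29.705 = 91.977 kPa.
Normally consolidated clay, so the full stress increment lies on the virgin compression line:
S_c = C_c·H/(1+e₀)·log₁₀(σ'_f/σ'_0) = 0.44×3.8/(1+0.99)×log₁₀(91.977/62.272)
    = 0.8402 × 0.16939 = 0.1423 m

S_c ≈ 142 mm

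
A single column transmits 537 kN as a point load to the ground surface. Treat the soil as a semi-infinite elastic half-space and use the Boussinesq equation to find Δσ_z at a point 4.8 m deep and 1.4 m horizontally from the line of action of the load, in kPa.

Boussinesq vertical stress below a point load on an elastic half-space:
Δσ_z = 3P/(2πz²) · [1 + (r/z)²]^(−5/2)
r/z = 1.4/4.8 = 0.29167; [1+(r/z)²]^(−5/2) = 0.81537.
Δσ_z = 3×537/(2π×4.8²) × 0.81537 = 11.128 × 0.81537 = 9.073 kPa

Δσ_z ≈ 9.07 kPa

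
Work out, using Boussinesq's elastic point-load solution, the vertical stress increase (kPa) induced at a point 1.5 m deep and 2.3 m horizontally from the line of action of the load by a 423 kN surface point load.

Boussinesq vertical stress below a point load on an elastic half-space:
Δσ_z = 3P/(2πz²) · [1 + (r/z)²]^(−5/2)
r/z = 2.3/1.5 = 1.5333; [1+(r/z)²]^(−5/2) = 0.048644.
Δσ_z = 3×423/(2π×1.5²) × 0.048644 = 89.763 × 0.048644 = 4.366 kPa

Δσ_z ≈ 4.37 kPa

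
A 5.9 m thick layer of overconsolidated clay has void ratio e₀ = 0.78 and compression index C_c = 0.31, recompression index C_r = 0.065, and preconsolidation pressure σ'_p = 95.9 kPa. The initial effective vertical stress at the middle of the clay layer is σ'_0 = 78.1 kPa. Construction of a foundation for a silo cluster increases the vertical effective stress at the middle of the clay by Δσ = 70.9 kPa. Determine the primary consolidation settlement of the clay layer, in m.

Final effective stress: σ'_f = 78.1 + 70.9 = 149 kPa.
σ'_f = 149 > σ'_p = 95.9 kPa, so the stress path crosses the preconsolidation pressure — recompression up to σ'_p, then virgin compression beyond:
S_c = H/(1+e₀)·[C_r·log₁₀(σ'_p/σ'_0) + C_c·log₁₀(σ'_f/σ'_p)]
    = 5.9/1.78 × [0.065×log₁₀(95.9/78.1) + 0.31×log₁₀(149/95.9)]
    = 3.3146 × [0.0057959 + 0.059324] = 0.2158 m

S_c ≈ 0.216 m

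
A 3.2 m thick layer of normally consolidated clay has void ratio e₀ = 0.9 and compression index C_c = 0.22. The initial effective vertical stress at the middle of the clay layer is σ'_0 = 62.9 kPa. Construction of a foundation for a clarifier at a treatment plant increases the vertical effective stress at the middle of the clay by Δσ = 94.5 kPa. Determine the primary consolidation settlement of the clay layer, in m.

Final effective stress: σ'_f = σ'_0 + Δσ = 62.9 + 94.5 = 157.4 kPa.
Normally consolidated clay, so the full stress increment lies on the virgin compression line:
S_c = C_c·H/(1+e₀)·log₁₀(σ'_f/σ'_0) = 0.22×3.2/(1+0.9)×log₁₀(157.4/62.9)
    = 0.37053 × 0.39835 = 0.1476 m

S_c ≈ 0.148 m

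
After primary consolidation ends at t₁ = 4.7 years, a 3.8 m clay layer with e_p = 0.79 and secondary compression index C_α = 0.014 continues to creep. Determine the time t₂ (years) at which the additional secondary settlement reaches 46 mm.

S_s = C_α·H/(1+e_p)·log₁₀(t₂/t₁) ⇒ log₁₀(t₂/t₁) = S_s·(1+e_p)/(C_α·H).
log₁₀(t₂/t₁) = 0.046 × (1+0.79) / (0.014×3.8) = 1.548
t₂ = t₁ × 10^1.548 = 4.7 × 35.3 = 165.9 years

t₂ ≈ 166 years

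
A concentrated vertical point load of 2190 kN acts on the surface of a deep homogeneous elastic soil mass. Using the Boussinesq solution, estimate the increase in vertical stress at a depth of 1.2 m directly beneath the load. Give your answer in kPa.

Δσ_z ≈ 726 kPa

Boussinesq vertical stress below a point load on an elastic half-space:
Δσ_z = 3P/(2πz²) · [1 + (r/z)²]^(−5/2)
r/z = 0/1.2 = 0; [1+(r/z)²]^(−5/2) = 1.
Δσ_z = 3×2190/(2π×1.2²) × 1 = 726.14 × 1 = 726.1 kPa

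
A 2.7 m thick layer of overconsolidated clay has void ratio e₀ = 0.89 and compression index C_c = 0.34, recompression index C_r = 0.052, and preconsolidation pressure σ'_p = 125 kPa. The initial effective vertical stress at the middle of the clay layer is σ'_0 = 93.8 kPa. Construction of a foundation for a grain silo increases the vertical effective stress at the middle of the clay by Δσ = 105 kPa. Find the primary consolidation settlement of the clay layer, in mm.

Final effective stress: σ'_f = 93.8 + 105 = 198.8 kPa.
σ'_f = 198.8 > σ'_p = 125 kPa, so the stress path crosses the preconsolidation pressure — recompression up to σ'_p, then virgin compression beyond:
S_c = H/(1+e₀)·[C_r·log₁₀(σ'_p/σ'_0) + C_c·log₁₀(σ'_f/σ'_p)]
    = 2.7/1.89 × [0.052×log₁₀(125/93.8) + 0.34×log₁₀(198.8/125)]
    = 1.4286 × [0.0064848 + 0.068512] = 0.1071 m

S_c ≈ 107 mm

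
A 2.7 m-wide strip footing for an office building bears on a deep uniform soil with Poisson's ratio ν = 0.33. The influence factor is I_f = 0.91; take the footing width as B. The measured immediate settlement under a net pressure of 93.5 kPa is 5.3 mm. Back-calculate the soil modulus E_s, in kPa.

S_e = q·B·(1−ν²)/E_s · I_f  ⇒  E_s = q·B·(1−ν²)·I_f / S_e.
E_s = 93.5 × 2.7 × 0.8911 × 0.91 / 0.0053 = 38620 kPa

E_s ≈ 38600 kPa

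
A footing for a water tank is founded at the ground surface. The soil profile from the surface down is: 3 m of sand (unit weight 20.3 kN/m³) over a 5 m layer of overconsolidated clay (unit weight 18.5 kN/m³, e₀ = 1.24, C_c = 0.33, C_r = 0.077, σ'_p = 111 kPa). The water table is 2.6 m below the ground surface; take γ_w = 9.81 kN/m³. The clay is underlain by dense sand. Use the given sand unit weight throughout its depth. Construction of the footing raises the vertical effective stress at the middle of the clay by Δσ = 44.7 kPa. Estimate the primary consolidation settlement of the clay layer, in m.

Mid-depth of clay below the ground surface: z = 3 + 5/2 = 5.5 m.
Total vertical stress at mid-clay: σ_v = 20.3×3 + 18.5×2.5 = 107.15 kPa.
Pore pressure: u = 9.81×(5.5 − 2.6) = 28.449 kPa.
Initial effective stress: σ'_0 = σ_v − u = 107.15 − 28.449 = 78.701 kPa.
Final effective stress: σ'_f = 78.701 + 44.7 = 123.4 kPa.
σ'_f = 123.4 > σ'_p = 111 kPa, so the stress path crosses the preconsolidation pressure — recompression up to σ'_p, then virgin compression beyond:
S_c = H/(1+e₀)·[C_r·log₁₀(σ'_p/σ'_0) + C_c·log₁₀(σ'_f/σ'_p)]
    = 5/2.24 × [0.077×log₁₀(111/78.701) + 0.33×log₁₀(123.4/111)]
    = 2.2321 × [0.011499 + 0.015177] = 0.05954 m

S_c ≈ 0.0595 m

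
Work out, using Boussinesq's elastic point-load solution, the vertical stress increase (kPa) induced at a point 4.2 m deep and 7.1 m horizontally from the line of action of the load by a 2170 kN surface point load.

Boussinesq vertical stress below a point load on an elastic half-space:
Δσ_z = 3P/(2πz²) · [1 + (r/z)²]^(−5/2)
r/z = 7.1/4.2 = 1.6905; [1+(r/z)²]^(−5/2) = 0.034212.
Δσ_z = 3×2170/(2π×4.2²) × 0.034212 = 58.736 × 0.034212 = 2.009 kPa

Δσ_z ≈ 2.01 kPa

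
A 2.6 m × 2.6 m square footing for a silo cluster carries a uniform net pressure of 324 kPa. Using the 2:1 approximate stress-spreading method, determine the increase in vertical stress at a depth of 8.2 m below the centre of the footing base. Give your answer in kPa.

By the 2:1 method the load spreads at 1 horizontal : 2 vertical, so at depth z the loaded area has grown by z in each plan dimension:
Δσ = qBL/((B+z)(L+z)) = 324×2.6×2.6/((2.6+8.2)(2.6+8.2)) = 18.778 kPa

Δσ_z ≈ 18.8 kPa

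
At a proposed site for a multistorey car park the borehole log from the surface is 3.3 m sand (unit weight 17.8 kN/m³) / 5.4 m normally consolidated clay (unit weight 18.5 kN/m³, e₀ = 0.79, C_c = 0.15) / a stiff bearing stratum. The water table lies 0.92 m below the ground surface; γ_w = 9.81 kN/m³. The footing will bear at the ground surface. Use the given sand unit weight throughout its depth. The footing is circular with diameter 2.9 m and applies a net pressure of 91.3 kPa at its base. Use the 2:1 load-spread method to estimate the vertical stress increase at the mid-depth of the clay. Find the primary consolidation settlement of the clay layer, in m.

S_c ≈ 0.03 m

Mid-depth of clay below the ground surface: z = 3.3 + 5.4/2 = 6 m.
Total vertical stress at mid-clay: σ_v = 17.8×3.3 + 18.5×2.7 = 108.69 kPa.
Pore pressure: u = 9.81×(6 − 0.92) = 49.835 kPa.
Initial effective stress: σ'_0 = σ_v − u = 108.69 − 49.835 = 58.855 kPa.
Stress increase at mid-clay by the 2:1 spreading method:
Δσ ≈ qD²/(D+z)² = 91.3×2.9²/(2.9+6)² = 9.6936 kPa
Final effective stress: σ'_f = σ'_0 + Δσ = 58.855 + 9.6936 = 68.549 kPa.
Normally consolidated clay, so the full stress increment lies on the virgin compression line:
S_c = C_c·H/(1+e₀)·log₁₀(σ'_f/σ'_0) = 0.15×5.4/(1+0.79)×log₁₀(68.549/58.855)
    = 0.45251 × 0.066218 = 0.02996 m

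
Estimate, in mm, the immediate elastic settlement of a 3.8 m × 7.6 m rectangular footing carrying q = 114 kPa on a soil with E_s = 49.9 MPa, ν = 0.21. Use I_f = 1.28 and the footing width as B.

Immediate (elastic) settlement: S_e = q·B·(1−ν²)/E_s · I_f.
E_s = 49.9 MPa = 49900 kPa.
S_e = 114 × 3.8 × (1 − 0.21²) / 49900 × 1.28
    = 114 × 3.8 × 0.9559 / 49900 × 1.28
    = 0.01062 m = 10.62 mm

S_e ≈ 10.6 mm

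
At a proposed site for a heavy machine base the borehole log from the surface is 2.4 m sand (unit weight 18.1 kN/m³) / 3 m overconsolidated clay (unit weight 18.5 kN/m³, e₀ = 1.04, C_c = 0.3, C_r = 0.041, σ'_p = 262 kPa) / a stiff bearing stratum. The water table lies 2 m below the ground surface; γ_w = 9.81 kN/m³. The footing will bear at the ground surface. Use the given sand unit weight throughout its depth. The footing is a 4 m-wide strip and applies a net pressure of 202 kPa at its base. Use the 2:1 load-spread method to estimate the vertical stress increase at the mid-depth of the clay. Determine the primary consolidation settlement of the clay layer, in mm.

Mid-depth of clay below the ground surface: z = 2.4 + 3/2 = 3.9 m.
Total vertical stress at mid-clay: σ_v = 18.1×2.4 + 18.5×1.5 = 71.19 kPa.
Pore pressure: u = 9.81×(3.9 − 2) = 18.639 kPa.
Initial effective stress: σ'_0 = σ_v − u = 71.19 − 18.639 = 52.551 kPa.
Stress increase at mid-clay by the 2:1 spreading method:
Δσ = qB/(B+z) = 202×4/(4+3.9) = 102.28 kPa
Final effective stress: σ'_f = 52.551 + 102.28 = 154.83 kPa.
σ'_f = 154.83 ≤ σ'_p = 262 kPa, so the clay remains overconsolidated and only the recompression index applies:
S_c = C_r·H/(1+e₀)·log₁₀(σ'_f/σ'_0) = 0.041×3/2.04×log₁₀(154.83/52.551)
    = 0.060295 × 0.46927 = 0.02829 m

S_c ≈ 28.3 mm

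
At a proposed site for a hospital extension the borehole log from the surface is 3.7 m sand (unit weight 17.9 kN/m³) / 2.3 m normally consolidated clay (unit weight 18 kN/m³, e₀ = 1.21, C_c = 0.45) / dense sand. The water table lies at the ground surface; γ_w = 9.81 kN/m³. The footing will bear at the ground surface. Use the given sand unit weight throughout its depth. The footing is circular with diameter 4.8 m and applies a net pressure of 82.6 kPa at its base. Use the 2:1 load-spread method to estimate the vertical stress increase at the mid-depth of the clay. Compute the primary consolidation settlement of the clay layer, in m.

S_c ≈ 0.0851 m

Mid-depth of clay below the ground surface: z = 3.7 + 2.3/2 = 4.85 m.
Total vertical stress at mid-clay: σ_v = 17.9×3.7 + 18×1.15 = 86.93 kPa.
Pore pressure: u = 9.81×(4.85 − 0) = 47.578 kPa.
Initial effective stress: σ'_0 = σ_v − u = 86.93 − 47.578 = 39.352 kPa.
Stress increase at mid-clay by the 2:1 spreading method:
Δσ ≈ qD²/(D+z)² = 82.6×4.8²/(4.8+4.85)² = 20.437 kPa
Final effective stress: σ'_f = σ'_0 + Δσ = 39.352 + 20.437 = 59.789 kPa.
Normally consolidated clay, so the full stress increment lies on the virgin compression line:
S_c = C_c·H/(1+e₀)·log₁₀(σ'_f/σ'_0) = 0.45×2.3/(1+1.21)×log₁₀(59.789/39.352)
    = 0.46833 × 0.18165 = 0.08507 m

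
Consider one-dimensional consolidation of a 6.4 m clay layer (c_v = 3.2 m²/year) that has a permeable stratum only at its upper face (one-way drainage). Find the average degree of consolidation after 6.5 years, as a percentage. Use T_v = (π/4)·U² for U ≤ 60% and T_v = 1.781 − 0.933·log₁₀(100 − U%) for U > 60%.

U ≈ 76.8 %

Drainage path length: H_d = H = 6.4 m (single drainage).
T_v = c_v·t/H_d² = 3.2×6.5/6.4² = 0.50781.
T_v = 0.50781 corresponds to the U > 60% branch:
U = 1 − 10^((1.781 − T_v)/0.933)/100 = 0.7685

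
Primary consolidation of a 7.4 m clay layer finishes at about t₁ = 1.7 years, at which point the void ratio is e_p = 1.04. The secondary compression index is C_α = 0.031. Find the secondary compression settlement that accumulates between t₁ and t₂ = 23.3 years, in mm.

S_s ≈ 128 mm

Secondary compression: S_s = C_α·H/(1+e_p)·log₁₀(t₂/t₁)
S_s = 0.031×7.4/(1+1.04)×log₁₀(23.3/1.7)
    = 0.1125 × 1.137 = 0.1278 m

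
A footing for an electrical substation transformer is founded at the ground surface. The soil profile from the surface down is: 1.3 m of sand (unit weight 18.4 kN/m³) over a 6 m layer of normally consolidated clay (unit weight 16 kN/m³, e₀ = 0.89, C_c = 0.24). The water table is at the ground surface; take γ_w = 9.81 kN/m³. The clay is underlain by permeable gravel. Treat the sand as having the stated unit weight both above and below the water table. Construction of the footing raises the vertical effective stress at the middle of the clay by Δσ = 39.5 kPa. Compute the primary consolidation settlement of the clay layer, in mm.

S_c ≈ 280 mm

Mid-depth of clay below the ground surface: z = 1.3 + 6/2 = 4.3 m.
Total vertical stress at mid-clay: σ_v = 18.4×1.3 + 16×3 = 71.92 kPa.
Pore pressure: u = 9.81×(4.3 − 0) = 42.183 kPa.
Initial effective stress: σ'_0 = σ_v − u = 71.92 − 42.183 = 29.737 kPa.
Final effective stress: σ'_f = σ'_0 + Δσ = 29.737 + 39.5 = 69.237 kPa.
Normally consolidated clay, so the full stress increment lies on the virgin compression line:
S_c = C_c·H/(1+e₀)·log₁₀(σ'_f/σ'_0) = 0.24×6/(1+0.89)×log₁₀(69.237/29.737)
    = 0.7619 × 0.36704 = 0.2796 m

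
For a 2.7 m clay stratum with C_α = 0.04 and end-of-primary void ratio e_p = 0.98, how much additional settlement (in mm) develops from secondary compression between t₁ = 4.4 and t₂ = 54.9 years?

Secondary compression: S_s = C_α·H/(1+e_p)·log₁₀(t₂/t₁)
S_s = 0.04×2.7/(1+0.98)×log₁₀(54.9/4.4)
    = 0.05455 × 1.096 = 0.05979 m

S_s ≈ 59.8 mm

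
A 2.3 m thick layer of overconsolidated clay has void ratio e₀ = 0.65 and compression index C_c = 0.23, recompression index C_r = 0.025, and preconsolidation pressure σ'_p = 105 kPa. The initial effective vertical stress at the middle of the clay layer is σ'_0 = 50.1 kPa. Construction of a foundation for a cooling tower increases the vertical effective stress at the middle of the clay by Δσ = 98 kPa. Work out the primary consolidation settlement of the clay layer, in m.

S_c ≈ 0.0591 m

Final effective stress: σ'_f = 50.1 + 98 = 148.1 kPa.
σ'_f = 148.1 > σ'_p = 105 kPa, so the stress path crosses the preconsolidation pressure — recompression up to σ'_p, then virgin compression beyond:
S_c = H/(1+e₀)·[C_r·log₁₀(σ'_p/σ'_0) + C_c·log₁₀(σ'_f/σ'_p)]
    = 2.3/1.65 × [0.025×log₁₀(105/50.1) + 0.23×log₁₀(148.1/105)]
    = 1.3939 × [0.0080338 + 0.034354] = 0.05908 m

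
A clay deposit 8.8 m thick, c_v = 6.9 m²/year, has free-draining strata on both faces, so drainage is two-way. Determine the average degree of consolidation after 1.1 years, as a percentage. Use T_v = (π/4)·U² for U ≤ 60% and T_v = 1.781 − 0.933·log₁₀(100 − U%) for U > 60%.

U ≈ 69.2 %

Drainage path length: H_d = H/2 = 4.4 m (double drainage).
T_v = c_v·t/H_d² = 6.9×1.1/4.4² = 0.39205.
T_v = 0.39205 corresponds to the U > 60% branch:
U = 1 − 10^((1.781 − T_v)/0.933)/100 = 0.6919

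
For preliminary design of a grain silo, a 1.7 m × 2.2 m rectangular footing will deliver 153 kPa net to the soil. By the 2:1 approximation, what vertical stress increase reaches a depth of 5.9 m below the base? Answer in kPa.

By the 2:1 method the load spreads at 1 horizontal : 2 vertical, so at depth z the loaded area has grown by z in each plan dimension:
Δσ = qBL/((B+z)(L+z)) = 153×1.7×2.2/((1.7+5.9)(2.2+5.9)) = 9.2953 kPa

Δσ_z ≈ 9.3 kPa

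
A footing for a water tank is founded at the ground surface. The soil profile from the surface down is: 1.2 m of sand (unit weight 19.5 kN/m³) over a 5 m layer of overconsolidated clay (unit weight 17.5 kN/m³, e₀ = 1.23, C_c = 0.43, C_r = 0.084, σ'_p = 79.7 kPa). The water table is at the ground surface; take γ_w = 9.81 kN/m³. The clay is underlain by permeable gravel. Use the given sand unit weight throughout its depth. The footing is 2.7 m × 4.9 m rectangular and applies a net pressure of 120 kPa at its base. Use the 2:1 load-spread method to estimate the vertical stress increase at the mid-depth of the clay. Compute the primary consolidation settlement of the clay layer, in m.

Mid-depth of clay below the ground surface: z = 1.2 + 5/2 = 3.7 m.
Total vertical stress at mid-clay: σ_v = 19.5×1.2 + 17.5×2.5 = 67.15 kPa.
Pore pressure: u = 9.81×(3.7 − 0) = 36.297 kPa.
Initial effective stress: σ'_0 = σ_v − u = 67.15 − 36.297 = 30.853 kPa.
Stress increase at mid-clay by the 2:1 spreading method:
Δσ = qBL/((B+z)(L+z)) = 120×2.7×4.9/((2.7+3.7)(4.9+3.7)) = 28.844 kPa
Final effective stress: σ'_f = 30.853 + 28.844 = 59.697 kPa.
σ'_f = 59.697 ≤ σ'_p = 79.7 kPa, so the clay remains overconsolidated and only the recompression index applies:
S_c = C_r·H/(1+e₀)·log₁₀(σ'_f/σ'_0) = 0.084×5/2.23×log₁₀(59.697/30.853)
    = 0.18834 × 0.28666 = 0.05399 m

S_c ≈ 0.054 m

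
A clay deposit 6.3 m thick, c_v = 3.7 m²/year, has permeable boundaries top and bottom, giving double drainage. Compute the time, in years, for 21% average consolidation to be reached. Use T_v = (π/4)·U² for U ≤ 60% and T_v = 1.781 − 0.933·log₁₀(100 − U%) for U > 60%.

t ≈ 0.0929 years

Drainage path length: H_d = H/2 = 3.15 m (double drainage).
U ≤ 60%: T_v = (π/4)·U² = (π/4)×0.21² = 0.034636.
t = T_v·H_d²/c_v = 0.034636×3.15²/3.7 = 0.09289 years.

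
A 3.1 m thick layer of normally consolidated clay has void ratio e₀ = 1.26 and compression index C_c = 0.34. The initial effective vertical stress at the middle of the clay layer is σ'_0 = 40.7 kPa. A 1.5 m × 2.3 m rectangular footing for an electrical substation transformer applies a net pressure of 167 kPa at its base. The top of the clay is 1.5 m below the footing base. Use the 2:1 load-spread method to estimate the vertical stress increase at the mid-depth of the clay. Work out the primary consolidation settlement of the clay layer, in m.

Mid-depth of clay below the footing base: z = 1.5 + 3.1/2 = 3.05 m.
Stress increase at mid-clay by the 2:1 spreading method:
Δσ = qBL/((B+z)(L+z)) = 167×1.5×2.3/((1.5+3.05)(2.3+3.05)) = 23.668 kPa
Final effective stress: σ'_f = σ'_0 + Δσ = 40.7 + 23.668 = 64.368 kPa.
Normally consolidated clay, so the full stress increment lies on the virgin compression line:
S_c = C_c·H/(1+e₀)·log₁₀(σ'_f/σ'_0) = 0.34×3.1/(1+1.26)×log₁₀(64.368/40.7)
    = 0.46637 × 0.19908 = 0.09284 m

S_c ≈ 0.0928 m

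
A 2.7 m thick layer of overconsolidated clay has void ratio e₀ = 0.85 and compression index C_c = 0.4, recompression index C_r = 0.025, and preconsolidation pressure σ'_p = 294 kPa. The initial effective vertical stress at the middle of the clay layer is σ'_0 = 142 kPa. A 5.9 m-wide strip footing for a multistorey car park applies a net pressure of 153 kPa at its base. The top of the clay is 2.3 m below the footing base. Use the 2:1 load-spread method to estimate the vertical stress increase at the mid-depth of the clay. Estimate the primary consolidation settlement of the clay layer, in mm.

S_c ≈ 8.08 mm

Mid-depth of clay below the footing base: z = 2.3 + 2.7/2 = 3.65 m.
Stress increase at mid-clay by the 2:1 spreading method:
Δσ = qB/(B+z) = 153×5.9/(5.9+3.65) = 94.524 kPa
Final effective stress: σ'_f = 142 + 94.524 = 236.52 kPa.
σ'_f = 236.52 ≤ σ'_p = 294 kPa, so the clay remains overconsolidated and only the recompression index applies:
S_c = C_r·H/(1+e₀)·log₁₀(σ'_f/σ'_0) = 0.025×2.7/1.85×log₁₀(236.52/142)
    = 0.036487 × 0.22158 = 0.008085 m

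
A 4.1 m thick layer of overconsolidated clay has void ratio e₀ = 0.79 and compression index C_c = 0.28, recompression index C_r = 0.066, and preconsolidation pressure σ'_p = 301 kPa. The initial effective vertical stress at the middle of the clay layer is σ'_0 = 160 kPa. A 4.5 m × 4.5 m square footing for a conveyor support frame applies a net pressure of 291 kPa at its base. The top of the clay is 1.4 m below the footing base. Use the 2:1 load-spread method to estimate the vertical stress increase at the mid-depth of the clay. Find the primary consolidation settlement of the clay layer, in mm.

S_c ≈ 30.1 mm

Mid-depth of clay below the footing base: z = 1.4 + 4.1/2 = 3.45 m.
Stress increase at mid-clay by the 2:1 spreading method:
Δσ = qBL/((B+z)(L+z)) = 291×4.5×4.5/((4.5+3.45)(4.5+3.45)) = 93.236 kPa
Final effective stress: σ'_f = 160 + 93.236 = 253.24 kPa.
σ'_f = 253.24 ≤ σ'_p = 301 kPa, so the clay remains overconsolidated and only the recompression index applies:
S_c = C_r·H/(1+e₀)·log₁₀(σ'_f/σ'_0) = 0.066×4.1/1.79×log₁₀(253.24/160)
    = 0.15117 × 0.19941 = 0.03015 m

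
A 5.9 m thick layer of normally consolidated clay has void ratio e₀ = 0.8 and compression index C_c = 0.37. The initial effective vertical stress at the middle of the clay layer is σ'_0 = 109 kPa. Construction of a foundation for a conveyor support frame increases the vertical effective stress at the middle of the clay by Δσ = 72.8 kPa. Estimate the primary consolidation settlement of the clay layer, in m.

Final effective stress: σ'_f = σ'_0 + Δσ = 109 + 72.8 = 181.8 kPa.
Normally consolidated clay, so the full stress increment lies on the virgin compression line:
S_c = C_c·H/(1+e₀)·log₁₀(σ'_f/σ'_0) = 0.37×5.9/(1+0.8)×log₁₀(181.8/109)
    = 1.2128 × 0.22217 = 0.2694 m

S_c ≈ 0.269 m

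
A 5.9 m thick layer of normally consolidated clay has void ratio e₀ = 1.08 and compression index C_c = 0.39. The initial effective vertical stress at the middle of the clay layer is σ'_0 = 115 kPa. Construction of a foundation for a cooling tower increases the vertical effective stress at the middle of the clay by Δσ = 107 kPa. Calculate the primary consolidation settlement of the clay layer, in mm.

Final effective stress: σ'_f = σ'_0 + Δσ = 115 + 107 = 222 kPa.
Normally consolidated clay, so the full stress increment lies on the virgin compression line:
S_c = C_c·H/(1+e₀)·log₁₀(σ'_f/σ'_0) = 0.39×5.9/(1+1.08)×log₁₀(222/115)
    = 1.1062 × 0.28566 = 0.316 m

S_c ≈ 316 mm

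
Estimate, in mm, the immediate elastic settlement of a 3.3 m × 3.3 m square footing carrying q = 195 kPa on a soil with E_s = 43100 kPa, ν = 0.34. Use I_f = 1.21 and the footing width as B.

Immediate (elastic) settlement: S_e = q·B·(1−ν²)/E_s · I_f.
S_e = 195 × 3.3 × (1 − 0.34²) / 43100 × 1.21
    = 195 × 3.3 × 0.8844 / 43100 × 1.21
    = 0.01598 m = 15.98 mm

S_e ≈ 16 mm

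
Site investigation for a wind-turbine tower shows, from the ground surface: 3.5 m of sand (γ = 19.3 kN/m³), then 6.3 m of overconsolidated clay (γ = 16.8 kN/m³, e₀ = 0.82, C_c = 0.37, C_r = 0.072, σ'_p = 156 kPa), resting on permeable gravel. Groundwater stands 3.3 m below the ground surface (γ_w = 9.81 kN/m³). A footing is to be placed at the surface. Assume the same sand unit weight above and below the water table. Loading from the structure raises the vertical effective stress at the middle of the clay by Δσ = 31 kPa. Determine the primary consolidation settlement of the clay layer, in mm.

Mid-depth of clay below the ground surface: z = 3.5 + 6.3/2 = 6.65 m.
Total vertical stress at mid-clay: σ_v = 19.3×3.5 + 16.8×3.15 = 120.47 kPa.
Pore pressure: u = 9.81×(6.65 − 3.3) = 32.864 kPa.
Initial effective stress: σ'_0 = σ_v − u = 120.47 − 32.864 = 87.606 kPa.
Final effective stress: σ'_f = 87.606 + 31 = 118.61 kPa.
σ'_f = 118.61 ≤ σ'_p = 156 kPa, so the clay remains overconsolidated and only the recompression index applies:
S_c = C_r·H/(1+e₀)·log₁₀(σ'_f/σ'_0) = 0.072×6.3/1.82×log₁₀(118.61/87.606)
    = 0.24923 × 0.13159 = 0.0328 m

S_c ≈ 32.8 mm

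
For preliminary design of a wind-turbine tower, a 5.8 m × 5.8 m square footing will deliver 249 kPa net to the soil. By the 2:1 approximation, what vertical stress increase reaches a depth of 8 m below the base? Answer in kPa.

Δσ_z ≈ 44 kPa

By the 2:1 method the load spreads at 1 horizontal : 2 vertical, so at depth z the loaded area has grown by z in each plan dimension:
Δσ = qBL/((B+z)(L+z)) = 249×5.8×5.8/((5.8+8)(5.8+8)) = 43.984 kPa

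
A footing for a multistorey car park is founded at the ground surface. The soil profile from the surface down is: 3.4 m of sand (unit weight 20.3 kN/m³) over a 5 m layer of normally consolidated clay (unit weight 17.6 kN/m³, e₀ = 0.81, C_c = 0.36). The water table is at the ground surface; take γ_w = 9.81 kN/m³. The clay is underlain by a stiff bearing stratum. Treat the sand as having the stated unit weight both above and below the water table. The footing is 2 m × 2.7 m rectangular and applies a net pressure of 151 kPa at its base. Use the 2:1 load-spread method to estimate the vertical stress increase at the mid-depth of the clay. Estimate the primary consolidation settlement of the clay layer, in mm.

Mid-depth of clay below the ground surface: z = 3.4 + 5/2 = 5.9 m.
Total vertical stress at mid-clay: σ_v = 20.3×3.4 + 17.6×2.5 = 113.02 kPa.
Pore pressure: u = 9.81×(5.9 − 0) = 57.879 kPa.
Initial effective stress: σ'_0 = σ_v − u = 113.02 − 57.879 = 55.141 kPa.
Stress increase at mid-clay by the 2:1 spreading method:
Δσ = qBL/((B+z)(L+z)) = 151×2×2.7/((2+5.9)(2.7+5.9)) = 12.002 kPa
Final effective stress: σ'_f = σ'_0 + Δσ = 55.141 + 12.002 = 67.143 kPa.
Normally consolidated clay, so the full stress increment lies on the virgin compression line:
S_c = C_c·H/(1+e₀)·log₁₀(σ'_f/σ'_0) = 0.36×5/(1+0.81)×log₁₀(67.143/55.141)
    = 0.99448 × 0.085526 = 0.08505 m

S_c ≈ 85.1 mm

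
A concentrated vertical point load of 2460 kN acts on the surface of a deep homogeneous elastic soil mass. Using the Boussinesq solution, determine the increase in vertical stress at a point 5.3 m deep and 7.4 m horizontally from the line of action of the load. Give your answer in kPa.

Boussinesq vertical stress below a point load on an elastic half-space:
Δσ_z = 3P/(2πz²) · [1 + (r/z)²]^(−5/2)
r/z = 7.4/5.3 = 1.3962; [1+(r/z)²]^(−5/2) = 0.066934.
Δσ_z = 3×2460/(2π×5.3²) × 0.066934 = 41.814 × 0.066934 = 2.799 kPa

Δσ_z ≈ 2.8 kPa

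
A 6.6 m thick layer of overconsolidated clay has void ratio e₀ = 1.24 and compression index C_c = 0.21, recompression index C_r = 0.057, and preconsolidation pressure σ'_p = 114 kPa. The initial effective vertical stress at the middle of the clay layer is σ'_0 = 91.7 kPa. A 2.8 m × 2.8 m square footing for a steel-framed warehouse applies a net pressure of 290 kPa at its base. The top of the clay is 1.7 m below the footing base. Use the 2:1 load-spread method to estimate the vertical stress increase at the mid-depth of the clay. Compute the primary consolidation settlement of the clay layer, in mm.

Mid-depth of clay below the footing base: z = 1.7 + 6.6/2 = 5 m.
Stress increase at mid-clay by the 2:1 spreading method:
Δσ = qBL/((B+z)(L+z)) = 290×2.8×2.8/((2.8+5)(2.8+5)) = 37.37 kPa
Final effective stress: σ'_f = 91.7 + 37.37 = 129.07 kPa.
σ'_f = 129.07 > σ'_p = 114 kPa, so the stress path crosses the preconsolidation pressure — recompression up to σ'_p, then virgin compression beyond:
S_c = H/(1+e₀)·[C_r·log₁₀(σ'_p/σ'_0) + C_c·log₁₀(σ'_f/σ'_p)]
    = 6.6/2.24 × [0.057×log₁₀(114/91.7) + 0.21×log₁₀(129.07/114)]
    = 2.9464 × [0.0053885 + 0.011323] = 0.04924 m

S_c ≈ 49.2 mm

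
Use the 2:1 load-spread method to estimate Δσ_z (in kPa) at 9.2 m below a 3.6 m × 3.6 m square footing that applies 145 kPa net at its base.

Δσ_z ≈ 11.5 kPa

By the 2:1 method the load spreads at 1 horizontal : 2 vertical, so at depth z the loaded area has grown by z in each plan dimension:
Δσ = qBL/((B+z)(L+z)) = 145×3.6×3.6/((3.6+9.2)(3.6+9.2)) = 11.47 kPa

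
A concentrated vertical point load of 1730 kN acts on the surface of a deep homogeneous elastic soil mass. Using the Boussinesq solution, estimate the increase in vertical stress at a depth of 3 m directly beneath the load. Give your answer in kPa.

Boussinesq vertical stress below a point load on an elastic half-space:
Δσ_z = 3P/(2πz²) · [1 + (r/z)²]^(−5/2)
r/z = 0/3 = 0; [1+(r/z)²]^(−5/2) = 1.
Δσ_z = 3×1730/(2π×3²) × 1 = 91.779 × 1 = 91.78 kPa

Δσ_z ≈ 91.8 kPa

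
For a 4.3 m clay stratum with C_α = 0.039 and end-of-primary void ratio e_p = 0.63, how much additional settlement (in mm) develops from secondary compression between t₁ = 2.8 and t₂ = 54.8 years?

Secondary compression: S_s = C_α·H/(1+e_p)·log₁₀(t₂/t₁)
S_s = 0.039×4.3/(1+0.63)×log₁₀(54.8/2.8)
    = 0.1029 × 1.292 = 0.1329 m

S_s ≈ 133 mm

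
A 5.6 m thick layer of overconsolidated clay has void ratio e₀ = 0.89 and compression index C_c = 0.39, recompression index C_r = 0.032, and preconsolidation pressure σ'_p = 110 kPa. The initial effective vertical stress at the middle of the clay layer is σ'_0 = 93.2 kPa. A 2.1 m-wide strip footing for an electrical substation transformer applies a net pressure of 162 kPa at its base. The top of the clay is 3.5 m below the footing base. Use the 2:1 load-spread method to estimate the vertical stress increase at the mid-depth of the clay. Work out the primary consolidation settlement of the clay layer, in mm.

S_c ≈ 105 mm

Mid-depth of clay below the footing base: z = 3.5 + 5.6/2 = 6.3 m.
Stress increase at mid-clay by the 2:1 spreading method:
Δσ = qB/(B+z) = 162×2.1/(2.1+6.3) = 40.5 kPa
Final effective stress: σ'_f = 93.2 + 40.5 = 133.7 kPa.
σ'_f = 133.7 > σ'_p = 110 kPa, so the stress path crosses the preconsolidation pressure — recompression up to σ'_p, then virgin compression beyond:
S_c = H/(1+e₀)·[C_r·log₁₀(σ'_p/σ'_0) + C_c·log₁₀(σ'_f/σ'_p)]
    = 5.6/1.89 × [0.032×log₁₀(110/93.2) + 0.39×log₁₀(133.7/110)]
    = 2.963 × [0.0023033 + 0.033048] = 0.1047 m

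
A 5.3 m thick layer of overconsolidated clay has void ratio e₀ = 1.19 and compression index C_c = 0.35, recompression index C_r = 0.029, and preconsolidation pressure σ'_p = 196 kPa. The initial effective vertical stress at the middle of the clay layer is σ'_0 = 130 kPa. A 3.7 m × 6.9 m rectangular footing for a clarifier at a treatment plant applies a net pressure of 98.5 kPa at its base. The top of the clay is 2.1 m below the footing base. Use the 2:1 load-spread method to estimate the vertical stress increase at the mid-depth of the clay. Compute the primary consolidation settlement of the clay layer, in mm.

S_c ≈ 5.47 mm

Mid-depth of clay below the footing base: z = 2.1 + 5.3/2 = 4.75 m.
Stress increase at mid-clay by the 2:1 spreading method:
Δσ = qBL/((B+z)(L+z)) = 98.5×3.7×6.9/((3.7+4.75)(6.9+4.75)) = 25.545 kPa
Final effective stress: σ'_f = 130 + 25.545 = 155.55 kPa.
σ'_f = 155.55 ≤ σ'_p = 196 kPa, so the clay remains overconsolidated and only the recompression index applies:
S_c = C_r·H/(1+e₀)·log₁₀(σ'_f/σ'_0) = 0.029×5.3/2.19×log₁₀(155.55/130)
    = 0.070183 × 0.077927 = 0.005469 m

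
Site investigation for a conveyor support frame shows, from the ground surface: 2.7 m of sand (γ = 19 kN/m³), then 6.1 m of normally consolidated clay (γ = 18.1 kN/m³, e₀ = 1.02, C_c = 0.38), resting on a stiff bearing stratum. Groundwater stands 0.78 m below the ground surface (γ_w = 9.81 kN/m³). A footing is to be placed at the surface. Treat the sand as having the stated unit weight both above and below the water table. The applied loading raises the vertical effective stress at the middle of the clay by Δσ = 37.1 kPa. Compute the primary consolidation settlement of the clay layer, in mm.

Mid-depth of clay below the ground surface: z = 2.7 + 6.1/2 = 5.75 m.
Total vertical stress at mid-clay: σ_v = 19×2.7 + 18.1×3.05 = 106.5 kPa.
Pore pressure: u = 9.81×(5.75 − 0.78) = 48.756 kPa.
Initial effective stress: σ'_0 = σ_v − u = 106.5 − 48.756 = 57.744 kPa.
Final effective stress: σ'_f = σ'_0 + Δσ = 57.744 + 37.1 = 94.844 kPa.
Normally consolidated clay, so the full stress increment lies on the virgin compression line:
S_c = C_c·H/(1+e₀)·log₁₀(σ'_f/σ'_0) = 0.38×6.1/(1+1.02)×log₁₀(94.844/57.744)
    = 1.1475 × 0.2155 = 0.2473 m

S_c ≈ 247 mm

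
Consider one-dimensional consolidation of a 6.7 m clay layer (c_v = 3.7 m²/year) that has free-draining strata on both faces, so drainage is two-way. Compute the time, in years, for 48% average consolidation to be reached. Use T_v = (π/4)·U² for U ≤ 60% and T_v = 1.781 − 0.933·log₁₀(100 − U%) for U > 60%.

t ≈ 0.549 years

Drainage path length: H_d = H/2 = 3.35 m (double drainage).
U ≤ 60%: T_v = (π/4)·U² = (π/4)×0.48² = 0.18096.
t = T_v·H_d²/c_v = 0.18096×3.35²/3.7 = 0.5489 years.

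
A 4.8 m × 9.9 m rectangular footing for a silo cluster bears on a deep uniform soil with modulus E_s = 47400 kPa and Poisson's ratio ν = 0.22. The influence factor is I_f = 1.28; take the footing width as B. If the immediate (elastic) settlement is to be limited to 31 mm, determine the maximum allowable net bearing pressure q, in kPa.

q ≈ 251 kPa

S_e = q·B·(1−ν²)/E_s · I_f  ⇒  q = S_e·E_s / (B·(1−ν²)·I_f).
q = 0.031 × 47400 / (4.8 × 0.9516 × 1.28) = 251.3 kPa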